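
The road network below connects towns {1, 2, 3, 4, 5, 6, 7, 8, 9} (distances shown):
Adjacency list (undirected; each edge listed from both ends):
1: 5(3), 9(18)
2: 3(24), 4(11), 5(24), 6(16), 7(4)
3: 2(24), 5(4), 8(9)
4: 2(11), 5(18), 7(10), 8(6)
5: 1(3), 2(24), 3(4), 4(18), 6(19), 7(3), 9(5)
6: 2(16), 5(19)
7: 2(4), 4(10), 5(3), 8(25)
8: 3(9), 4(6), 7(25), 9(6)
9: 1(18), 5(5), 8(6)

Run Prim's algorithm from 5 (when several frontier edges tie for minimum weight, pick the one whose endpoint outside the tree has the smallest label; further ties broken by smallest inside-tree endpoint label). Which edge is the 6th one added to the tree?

Prim's algorithm from 5:
Step 1: cheapest edge leaving the tree is 1 5 (3); add 1.
Step 2: cheapest edge leaving the tree is 5 7 (3); add 7.
Step 3: cheapest edge leaving the tree is 2 7 (4); add 2.
Step 4: cheapest edge leaving the tree is 3 5 (4); add 3.
Step 5: cheapest edge leaving the tree is 5 9 (5); add 9.
Step 6: cheapest edge leaving the tree is 8 9 (6); add 8.
Step 7: cheapest edge leaving the tree is 4 8 (6); add 4.
Step 8: cheapest edge leaving the tree is 2 6 (16); add 6.
The 6th edge added is 8 9.

8-9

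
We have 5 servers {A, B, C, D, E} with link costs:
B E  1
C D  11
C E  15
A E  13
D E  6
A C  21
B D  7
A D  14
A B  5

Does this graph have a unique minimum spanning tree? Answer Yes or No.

Kruskal: consider edges lightest-first.
B E (1): add — endpoints in different components.
A B (5): add — endpoints in different components.
D E (6): add — endpoints in different components.
B D (7): skip — B and D already connected.
C D (11): add — endpoints in different components.
Every non-tree edge has weight strictly greater than the heaviest edge on the tree path between its endpoints, so the MST is unique.

Yes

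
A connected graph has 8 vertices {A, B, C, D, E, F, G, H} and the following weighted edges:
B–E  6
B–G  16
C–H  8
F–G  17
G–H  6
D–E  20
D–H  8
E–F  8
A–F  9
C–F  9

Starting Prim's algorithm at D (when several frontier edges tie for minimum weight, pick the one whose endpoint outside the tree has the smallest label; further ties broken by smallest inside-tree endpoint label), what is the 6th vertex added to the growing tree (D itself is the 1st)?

Prim's algorithm from D:
Step 1: frontier [D–H 8, D–E 20] → take D–H (8); add H.
Step 2: frontier [D–E 20, G–H 6, C–H 8] → take G–H (6); add G.
Step 3: frontier [D–E 20, B–G 16, F–G 17, C–H 8] → take C–H (8); add C.
Step 4: frontier [C–F 9, D–E 20, B–G 16, F–G 17] → take C–F (9); add F.
Step 5: frontier [D–E 20, E–F 8, A–F 9, B–G 16] → take E–F (8); add E.
Step 6: frontier [B–E 6, A–F 9, B–G 16] → take B–E (6); add B.
Step 7: frontier [A–F 9] → take A–F (9); add A.
Vertex order: D, H, G, C, F, E, B, A. The 6th vertex is E.

E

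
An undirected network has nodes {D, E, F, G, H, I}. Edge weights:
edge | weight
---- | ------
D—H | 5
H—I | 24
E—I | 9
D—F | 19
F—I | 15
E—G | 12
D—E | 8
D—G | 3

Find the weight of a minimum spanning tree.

Prim, starting at F.
Step 1: cheapest edge leaving the tree is F—I (15); add I.
Step 2: cheapest edge leaving the tree is E—I (9); add E.
Step 3: cheapest edge leaving the tree is D—E (8); add D.
Step 4: cheapest edge leaving the tree is D—G (3); add G.
Step 5: cheapest edge leaving the tree is D—H (5); add H.
MST edges: F—I, E—I, D—E, D—G, D—H; total weight 15+9+8+3+5 = 40.

40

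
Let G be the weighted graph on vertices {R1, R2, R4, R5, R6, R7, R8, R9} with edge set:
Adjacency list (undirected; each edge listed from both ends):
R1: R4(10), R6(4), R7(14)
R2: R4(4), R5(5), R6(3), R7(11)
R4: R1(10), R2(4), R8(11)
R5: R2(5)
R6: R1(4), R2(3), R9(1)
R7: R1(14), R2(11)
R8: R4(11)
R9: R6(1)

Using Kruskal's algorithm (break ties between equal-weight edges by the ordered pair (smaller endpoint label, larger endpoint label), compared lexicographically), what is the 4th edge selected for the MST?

Kruskal: consider edges lightest-first.
R6–R9 (1): add — endpoints in different components.
R2–R6 (3): add — endpoints in different components.
R1–R6 (4): add — endpoints in different components.
R2–R4 (4): add — endpoints in different components.
R2–R5 (5): add — endpoints in different components.
R1–R4 (10): skip — R4 and R1 already connected.
R2–R7 (11): add — endpoints in different components.
R4–R8 (11): add — endpoints in different components.
The 4th edge added is R2–R4.

R2-R4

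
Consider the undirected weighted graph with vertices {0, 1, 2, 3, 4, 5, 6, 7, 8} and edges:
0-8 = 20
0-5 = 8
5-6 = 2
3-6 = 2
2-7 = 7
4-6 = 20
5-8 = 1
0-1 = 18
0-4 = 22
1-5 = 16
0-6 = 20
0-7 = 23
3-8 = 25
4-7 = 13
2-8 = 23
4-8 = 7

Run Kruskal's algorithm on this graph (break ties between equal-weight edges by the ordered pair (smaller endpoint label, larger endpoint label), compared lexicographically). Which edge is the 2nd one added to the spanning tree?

3-6

Sort edges by weight, then run Kruskal:
5-8 (1): add — endpoints in different components.
3-6 (2): add — endpoints in different components.
5-6 (2): add — endpoints in different components.
2-7 (7): add — endpoints in different components.
4-8 (7): add — endpoints in different components.
0-5 (8): add — endpoints in different components.
4-7 (13): add — endpoints in different components.
1-5 (16): add — endpoints in different components.
The 2nd edge added is 3-6.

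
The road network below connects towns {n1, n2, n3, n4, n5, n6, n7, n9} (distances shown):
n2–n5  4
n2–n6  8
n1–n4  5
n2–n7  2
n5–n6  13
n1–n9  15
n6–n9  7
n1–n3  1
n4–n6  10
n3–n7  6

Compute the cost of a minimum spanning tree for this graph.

33

Prim's algorithm from n7:
Step 1: frontier [n2–n7 2, n3–n7 6] → take n2–n7 (2); add n2.
Step 2: frontier [n2–n5 4, n2–n6 8, n3–n7 6] → take n2–n5 (4); add n5.
Step 3: frontier [n2–n6 8, n5–n6 13, n3–n7 6] → take n3–n7 (6); add n3.
Step 4: frontier [n2–n6 8, n1–n3 1, n5–n6 13] → take n1–n3 (1); add n1.
Step 5: frontier [n1–n4 5, n1–n9 15, n2–n6 8, n5–n6 13] → take n1–n4 (5); add n4.
Step 6: frontier [n1–n9 15, n2–n6 8, n4–n6 10, n5–n6 13] → take n2–n6 (8); add n6.
Step 7: frontier [n1–n9 15, n6–n9 7] → take n6–n9 (7); add n9.
MST edges: n2–n7, n2–n5, n3–n7, n1–n3, n1–n4, n2–n6, n6–n9; total weight 2+4+6+1+5+8+7 = 33.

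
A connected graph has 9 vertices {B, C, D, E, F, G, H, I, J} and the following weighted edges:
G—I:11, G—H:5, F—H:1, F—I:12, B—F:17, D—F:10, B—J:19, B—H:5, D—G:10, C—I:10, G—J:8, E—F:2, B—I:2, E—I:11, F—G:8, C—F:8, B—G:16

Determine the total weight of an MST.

41

Kruskal's algorithm — process edges by increasing weight (ties by edge label):
F—H (1): add — endpoints in different components.
B—I (2): add — endpoints in different components.
E—F (2): add — endpoints in different components.
B—H (5): add — endpoints in different components.
G—H (5): add — endpoints in different components.
C—F (8): add — endpoints in different components.
F—G (8): skip — F and G already connected.
G—J (8): add — endpoints in different components.
C—I (10): skip — C and I already connected.
D—F (10): add — endpoints in different components.
MST edges: F—H, B—I, E—F, B—H, G—H, C—F, G—J, D—F; total weight 1+2+2+5+5+8+8+10 = 41.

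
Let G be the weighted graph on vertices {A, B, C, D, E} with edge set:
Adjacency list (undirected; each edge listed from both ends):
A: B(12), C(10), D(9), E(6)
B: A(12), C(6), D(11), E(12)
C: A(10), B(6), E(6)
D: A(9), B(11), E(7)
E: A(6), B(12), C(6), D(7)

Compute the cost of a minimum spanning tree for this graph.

25

Sort edges by weight, then run Kruskal:
A–E (6): add. Components now {A,E} {B} {C} {D}
B–C (6): add. Components now {A,E} {B,C} {D}
C–E (6): add. Components now {A,B,C,E} {D}
D–E (7): add. Components now {A,B,C,D,E}
MST edges: A–E, B–C, C–E, D–E; total weight 6+6+6+7 = 25.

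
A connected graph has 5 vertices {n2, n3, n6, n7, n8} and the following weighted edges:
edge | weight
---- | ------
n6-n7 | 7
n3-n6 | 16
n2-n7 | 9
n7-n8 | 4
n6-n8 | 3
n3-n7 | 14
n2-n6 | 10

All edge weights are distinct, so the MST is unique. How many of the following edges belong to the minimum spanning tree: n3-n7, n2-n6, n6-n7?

1

Sort edges by weight, then run Kruskal:
n6-n8 (3): add — endpoints in different components.
n7-n8 (4): add — endpoints in different components.
n6-n7 (7): skip — n6 and n7 already connected.
n2-n7 (9): add — endpoints in different components.
n2-n6 (10): skip — n6 and n2 already connected.
n3-n7 (14): add — endpoints in different components.
MST edge set: {n6-n8, n7-n8, n2-n7, n3-n7}.
Of the listed edges, {n3-n7} are in the MST → 1.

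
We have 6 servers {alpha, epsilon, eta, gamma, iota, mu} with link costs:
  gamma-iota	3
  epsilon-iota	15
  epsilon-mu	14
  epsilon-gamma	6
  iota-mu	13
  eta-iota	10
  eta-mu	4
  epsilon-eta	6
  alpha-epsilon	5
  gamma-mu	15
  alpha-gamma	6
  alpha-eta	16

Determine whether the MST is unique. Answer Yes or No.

No

Kruskal: consider edges lightest-first.
gamma-iota (3): add. Components now {mu} {epsilon} {gamma,iota} {alpha} {eta}
eta-mu (4): add. Components now {eta,mu} {epsilon} {gamma,iota} {alpha}
alpha-epsilon (5): add. Components now {eta,mu} {alpha,epsilon} {gamma,iota}
alpha-gamma (6): add. Components now {eta,mu} {alpha,epsilon,gamma,iota}
epsilon-eta (6): add. Components now {alpha,epsilon,eta,gamma,iota,mu}
Non-tree edge epsilon-gamma has weight 6, equal to the heaviest edge on its tree cycle — swapping gives another MST of the same weight. Not unique.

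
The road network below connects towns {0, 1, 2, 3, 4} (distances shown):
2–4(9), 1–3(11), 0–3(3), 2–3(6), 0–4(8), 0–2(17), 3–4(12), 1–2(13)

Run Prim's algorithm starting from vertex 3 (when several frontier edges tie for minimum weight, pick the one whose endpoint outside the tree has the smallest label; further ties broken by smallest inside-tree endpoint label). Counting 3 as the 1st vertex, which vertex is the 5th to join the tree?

1

Prim, starting at 3.
Step 1: frontier [0–3 3, 2–3 6, 1–3 11, 3–4 12] → take 0–3 (3); add 0.
Step 2: frontier [0–4 8, 0–2 17, 2–3 6, 1–3 11, 3–4 12] → take 2–3 (6); add 2.
Step 3: frontier [0–4 8, 2–4 9, 1–2 13, 1–3 11, 3–4 12] → take 0–4 (8); add 4.
Step 4: frontier [1–2 13, 1–3 11] → take 1–3 (11); add 1.
Vertex order: 3, 0, 2, 4, 1. The 5th vertex is 1.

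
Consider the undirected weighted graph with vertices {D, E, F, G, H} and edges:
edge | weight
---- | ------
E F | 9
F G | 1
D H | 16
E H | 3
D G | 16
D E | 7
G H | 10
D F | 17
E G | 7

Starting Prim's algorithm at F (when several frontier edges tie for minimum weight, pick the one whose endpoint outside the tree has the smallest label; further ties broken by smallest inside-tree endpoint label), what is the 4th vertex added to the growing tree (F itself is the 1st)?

Grow the tree from F using Prim:
Step 1: cheapest edge leaving the tree is F G (1); add G.
Step 2: cheapest edge leaving the tree is E G (7); add E.
Step 3: cheapest edge leaving the tree is E H (3); add H.
Step 4: cheapest edge leaving the tree is D E (7); add D.
Vertex order: F, G, E, H, D. The 4th vertex is H.

H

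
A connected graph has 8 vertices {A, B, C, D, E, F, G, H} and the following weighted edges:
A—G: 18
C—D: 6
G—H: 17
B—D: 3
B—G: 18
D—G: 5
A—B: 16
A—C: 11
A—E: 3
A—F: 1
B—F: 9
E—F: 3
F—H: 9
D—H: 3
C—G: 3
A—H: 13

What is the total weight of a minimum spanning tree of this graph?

Sort edges by weight, then run Kruskal:
A—F (1): add — endpoints in different components.
A—E (3): add — endpoints in different components.
B—D (3): add — endpoints in different components.
C—G (3): add — endpoints in different components.
D—H (3): add — endpoints in different components.
E—F (3): skip — E and F already connected.
D—G (5): add — endpoints in different components.
C—D (6): skip — C and D already connected.
B—F (9): add — endpoints in different components.
MST edges: A—F, A—E, B—D, C—G, D—H, D—G, B—F; total weight 1+3+3+3+3+5+9 = 27.

27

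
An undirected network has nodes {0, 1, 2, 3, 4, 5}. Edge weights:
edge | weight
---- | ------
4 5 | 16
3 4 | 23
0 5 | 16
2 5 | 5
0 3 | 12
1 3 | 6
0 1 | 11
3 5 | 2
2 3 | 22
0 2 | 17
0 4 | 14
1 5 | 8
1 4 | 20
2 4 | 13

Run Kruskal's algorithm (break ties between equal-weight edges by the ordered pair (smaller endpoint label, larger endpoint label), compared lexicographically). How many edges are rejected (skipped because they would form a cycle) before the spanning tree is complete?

Kruskal's algorithm — process edges by increasing weight (ties by edge label):
3 5 (2): add. Components now {0} {1} {2} {3,5} {4}
2 5 (5): add. Components now {0} {1} {2,3,5} {4}
1 3 (6): add. Components now {0} {1,2,3,5} {4}
1 5 (8): skip — 1 and 5 already connected.
0 1 (11): add. Components now {0,1,2,3,5} {4}
0 3 (12): skip — 0 and 3 already connected.
2 4 (13): add. Components now {0,1,2,3,4,5}
Edges rejected before the tree was complete: 2.

2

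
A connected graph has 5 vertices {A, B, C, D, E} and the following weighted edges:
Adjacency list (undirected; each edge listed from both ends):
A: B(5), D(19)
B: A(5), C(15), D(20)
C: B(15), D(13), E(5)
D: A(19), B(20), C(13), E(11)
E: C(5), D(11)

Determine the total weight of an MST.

36

Sort edges by weight, then run Kruskal:
A-B (5): add. Components now {A,B} {C} {D} {E}
C-E (5): add. Components now {A,B} {C,E} {D}
D-E (11): add. Components now {A,B} {C,D,E}
C-D (13): skip — C and D already connected.
B-C (15): add. Components now {A,B,C,D,E}
MST edges: A-B, C-E, D-E, B-C; total weight 5+5+11+15 = 36.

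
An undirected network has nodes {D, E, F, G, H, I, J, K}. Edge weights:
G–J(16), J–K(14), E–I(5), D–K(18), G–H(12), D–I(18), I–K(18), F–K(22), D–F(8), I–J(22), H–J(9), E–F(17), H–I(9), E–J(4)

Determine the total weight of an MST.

69

Prim, starting at D.
Step 1: cheapest edge leaving the tree is D–F (8); add F.
Step 2: cheapest edge leaving the tree is E–F (17); add E.
Step 3: cheapest edge leaving the tree is E–J (4); add J.
Step 4: cheapest edge leaving the tree is E–I (5); add I.
Step 5: cheapest edge leaving the tree is H–I (9); add H.
Step 6: cheapest edge leaving the tree is G–H (12); add G.
Step 7: cheapest edge leaving the tree is J–K (14); add K.
MST edges: D–F, E–F, E–J, E–I, H–I, G–H, J–K; total weight 8+17+4+5+9+12+14 = 69.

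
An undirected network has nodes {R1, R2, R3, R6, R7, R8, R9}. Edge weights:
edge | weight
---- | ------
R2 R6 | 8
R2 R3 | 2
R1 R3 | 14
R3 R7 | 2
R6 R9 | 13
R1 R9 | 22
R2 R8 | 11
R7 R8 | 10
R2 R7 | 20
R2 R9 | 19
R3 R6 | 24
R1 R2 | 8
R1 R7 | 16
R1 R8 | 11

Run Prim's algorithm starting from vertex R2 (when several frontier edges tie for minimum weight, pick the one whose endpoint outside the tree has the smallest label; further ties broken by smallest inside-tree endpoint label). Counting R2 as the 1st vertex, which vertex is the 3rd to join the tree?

R7

Prim's algorithm from R2:
Step 1: frontier [R2 R3 2, R1 R2 8, R2 R6 8, R2 R8 11, R2 R9 19, R2 R7 20] → take R2 R3 (2); add R3.
Step 2: frontier [R1 R2 8, R2 R6 8, R2 R8 11, R2 R9 19, R2 R7 20, R3 R7 2, R1 R3 14, R3 R6 24] → take R3 R7 (2); add R7.
Step 3: frontier [R1 R2 8, R2 R6 8, R2 R8 11, R2 R9 19, R1 R3 14, R3 R6 24, R7 R8 10, R1 R7 16] → take R1 R2 (8); add R1.
Step 4: frontier [R1 R8 11, R1 R9 22, R2 R6 8, R2 R8 11, R2 R9 19, R3 R6 24, R7 R8 10] → take R2 R6 (8); add R6.
Step 5: frontier [R1 R8 11, R1 R9 22, R2 R8 11, R2 R9 19, R6 R9 13, R7 R8 10] → take R7 R8 (10); add R8.
Step 6: frontier [R1 R9 22, R2 R9 19, R6 R9 13] → take R6 R9 (13); add R9.
Vertex order: R2, R3, R7, R1, R6, R8, R9. The 3rd vertex is R7.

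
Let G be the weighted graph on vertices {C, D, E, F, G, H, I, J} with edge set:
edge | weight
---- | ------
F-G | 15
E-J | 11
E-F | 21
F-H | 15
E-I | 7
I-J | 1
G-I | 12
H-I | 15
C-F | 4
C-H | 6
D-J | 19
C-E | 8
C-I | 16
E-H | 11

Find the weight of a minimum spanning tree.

57

Prim, starting at I.
Step 1: cheapest edge leaving the tree is I-J (1); add J.
Step 2: cheapest edge leaving the tree is E-I (7); add E.
Step 3: cheapest edge leaving the tree is C-E (8); add C.
Step 4: cheapest edge leaving the tree is C-F (4); add F.
Step 5: cheapest edge leaving the tree is C-H (6); add H.
Step 6: cheapest edge leaving the tree is G-I (12); add G.
Step 7: cheapest edge leaving the tree is D-J (19); add D.
MST edges: I-J, E-I, C-E, C-F, C-H, G-I, D-J; total weight 1+7+8+4+6+12+19 = 57.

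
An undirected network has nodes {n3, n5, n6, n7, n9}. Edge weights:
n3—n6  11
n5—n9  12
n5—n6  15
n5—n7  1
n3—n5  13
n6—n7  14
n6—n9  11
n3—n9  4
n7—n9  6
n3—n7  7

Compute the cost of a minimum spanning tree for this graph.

22

Prim, starting at n3.
Step 1: frontier [n3—n9 4, n3—n7 7, n3—n6 11, n3—n5 13] → take n3—n9 (4); add n9.
Step 2: frontier [n3—n7 7, n3—n6 11, n3—n5 13, n7—n9 6, n6—n9 11, n5—n9 12] → take n7—n9 (6); add n7.
Step 3: frontier [n3—n6 11, n3—n5 13, n5—n7 1, n6—n7 14, n6—n9 11, n5—n9 12] → take n5—n7 (1); add n5.
Step 4: frontier [n3—n6 11, n5—n6 15, n6—n7 14, n6—n9 11] → take n3—n6 (11); add n6.
MST edges: n3—n9, n7—n9, n5—n7, n3—n6; total weight 4+6+1+11 = 22.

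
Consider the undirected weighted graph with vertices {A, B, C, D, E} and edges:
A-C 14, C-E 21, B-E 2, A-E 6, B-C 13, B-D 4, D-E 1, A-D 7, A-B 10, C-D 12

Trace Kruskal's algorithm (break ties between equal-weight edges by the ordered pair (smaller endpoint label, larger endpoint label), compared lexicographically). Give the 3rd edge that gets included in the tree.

A-E

Kruskal's algorithm — process edges by increasing weight (ties by edge label):
D-E (1): add. Components now {A} {B} {C} {D,E}
B-E (2): add. Components now {A} {B,D,E} {C}
B-D (4): skip — B and D already connected.
A-E (6): add. Components now {A,B,D,E} {C}
A-D (7): skip — A and D already connected.
A-B (10): skip — A and B already connected.
C-D (12): add. Components now {A,B,C,D,E}
The 3rd edge added is A-E.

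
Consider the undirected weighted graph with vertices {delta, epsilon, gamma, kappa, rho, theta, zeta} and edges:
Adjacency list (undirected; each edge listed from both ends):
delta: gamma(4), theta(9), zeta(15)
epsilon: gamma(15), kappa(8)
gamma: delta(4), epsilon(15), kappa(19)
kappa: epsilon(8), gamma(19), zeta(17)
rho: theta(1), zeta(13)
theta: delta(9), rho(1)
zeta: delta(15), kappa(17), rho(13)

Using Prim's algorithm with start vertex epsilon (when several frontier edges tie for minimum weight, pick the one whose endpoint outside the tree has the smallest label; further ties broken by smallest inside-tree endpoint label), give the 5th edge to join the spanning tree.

rho-theta

Prim, starting at epsilon.
Step 1: frontier [epsilon–kappa 8, epsilon–gamma 15] → take epsilon–kappa (8); add kappa.
Step 2: frontier [epsilon–gamma 15, kappa–zeta 17, gamma–kappa 19] → take epsilon–gamma (15); add gamma.
Step 3: frontier [delta–gamma 4, kappa–zeta 17] → take delta–gamma (4); add delta.
Step 4: frontier [delta–theta 9, delta–zeta 15, kappa–zeta 17] → take delta–theta (9); add theta.
Step 5: frontier [delta–zeta 15, kappa–zeta 17, rho–theta 1] → take rho–theta (1); add rho.
Step 6: frontier [delta–zeta 15, kappa–zeta 17, rho–zeta 13] → take rho–zeta (13); add zeta.
The 5th edge added is rho–theta.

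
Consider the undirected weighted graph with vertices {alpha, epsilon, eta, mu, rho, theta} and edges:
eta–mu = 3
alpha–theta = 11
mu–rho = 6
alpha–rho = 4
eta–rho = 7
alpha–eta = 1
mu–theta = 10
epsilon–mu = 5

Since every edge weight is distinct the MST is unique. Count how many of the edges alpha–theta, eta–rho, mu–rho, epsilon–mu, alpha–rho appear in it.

Kruskal: consider edges lightest-first.
alpha–eta (1): add — endpoints in different components.
eta–mu (3): add — endpoints in different components.
alpha–rho (4): add — endpoints in different components.
epsilon–mu (5): add — endpoints in different components.
mu–rho (6): skip — mu and rho already connected.
eta–rho (7): skip — eta and rho already connected.
mu–theta (10): add — endpoints in different components.
MST edge set: {alpha–eta, eta–mu, alpha–rho, epsilon–mu, mu–theta}.
Of the listed edges, {epsilon–mu, alpha–rho} are in the MST → 2.

2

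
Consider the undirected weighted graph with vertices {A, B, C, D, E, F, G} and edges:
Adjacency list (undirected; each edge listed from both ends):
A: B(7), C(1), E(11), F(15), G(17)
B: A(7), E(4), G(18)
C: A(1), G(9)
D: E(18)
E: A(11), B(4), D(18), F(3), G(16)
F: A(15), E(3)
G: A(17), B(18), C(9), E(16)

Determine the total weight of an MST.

Grow the tree from A using Prim:
Step 1: cheapest edge leaving the tree is A—C (1); add C.
Step 2: cheapest edge leaving the tree is A—B (7); add B.
Step 3: cheapest edge leaving the tree is B—E (4); add E.
Step 4: cheapest edge leaving the tree is E—F (3); add F.
Step 5: cheapest edge leaving the tree is C—G (9); add G.
Step 6: cheapest edge leaving the tree is D—E (18); add D.
MST edges: A—C, A—B, B—E, E—F, C—G, D—E; total weight 1+7+4+3+9+18 = 42.

42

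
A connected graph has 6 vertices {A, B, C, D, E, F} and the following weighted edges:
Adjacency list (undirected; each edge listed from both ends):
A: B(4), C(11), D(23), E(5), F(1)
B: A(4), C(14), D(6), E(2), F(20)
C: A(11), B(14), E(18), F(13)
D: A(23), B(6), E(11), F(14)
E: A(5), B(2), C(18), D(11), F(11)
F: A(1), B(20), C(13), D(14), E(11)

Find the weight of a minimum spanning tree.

24

Sort edges by weight, then run Kruskal:
A F (1): add — endpoints in different components.
B E (2): add — endpoints in different components.
A B (4): add — endpoints in different components.
A E (5): skip — A and E already connected.
B D (6): add — endpoints in different components.
A C (11): add — endpoints in different components.
MST edges: A F, B E, A B, B D, A C; total weight 1+2+4+6+11 = 24.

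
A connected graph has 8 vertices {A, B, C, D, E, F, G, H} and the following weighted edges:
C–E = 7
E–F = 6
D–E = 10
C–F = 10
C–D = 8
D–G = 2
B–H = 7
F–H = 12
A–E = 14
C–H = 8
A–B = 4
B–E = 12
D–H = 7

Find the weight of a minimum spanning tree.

41

Prim's algorithm from D:
Step 1: frontier [D–G 2, D–H 7, C–D 8, D–E 10] → take D–G (2); add G.
Step 2: frontier [D–H 7, C–D 8, D–E 10] → take D–H (7); add H.
Step 3: frontier [C–D 8, D–E 10, B–H 7, C–H 8, F–H 12] → take B–H (7); add B.
Step 4: frontier [A–B 4, B–E 12, C–D 8, D–E 10, C–H 8, F–H 12] → take A–B (4); add A.
Step 5: frontier [A–E 14, B–E 12, C–D 8, D–E 10, C–H 8, F–H 12] → take C–D (8); add C.
Step 6: frontier [A–E 14, B–E 12, C–E 7, C–F 10, D–E 10, F–H 12] → take C–E (7); add E.
Step 7: frontier [C–F 10, E–F 6, F–H 12] → take E–F (6); add F.
MST edges: D–G, D–H, B–H, A–B, C–D, C–E, E–F; total weight 2+7+7+4+8+7+6 = 41.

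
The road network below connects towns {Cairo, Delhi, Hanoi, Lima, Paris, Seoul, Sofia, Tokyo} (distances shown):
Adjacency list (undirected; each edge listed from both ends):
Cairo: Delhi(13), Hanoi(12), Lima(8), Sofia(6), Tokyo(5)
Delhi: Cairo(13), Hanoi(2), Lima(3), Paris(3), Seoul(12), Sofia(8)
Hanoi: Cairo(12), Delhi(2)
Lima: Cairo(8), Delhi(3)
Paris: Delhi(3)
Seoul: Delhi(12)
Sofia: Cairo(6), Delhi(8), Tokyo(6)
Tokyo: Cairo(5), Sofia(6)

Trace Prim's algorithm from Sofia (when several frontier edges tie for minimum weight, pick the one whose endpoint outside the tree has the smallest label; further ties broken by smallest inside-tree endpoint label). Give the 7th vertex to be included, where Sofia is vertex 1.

Paris

Grow the tree from Sofia using Prim:
Step 1: cheapest edge leaving the tree is Cairo Sofia (6); add Cairo.
Step 2: cheapest edge leaving the tree is Cairo Tokyo (5); add Tokyo.
Step 3: cheapest edge leaving the tree is Delhi Sofia (8); add Delhi.
Step 4: cheapest edge leaving the tree is Delhi Hanoi (2); add Hanoi.
Step 5: cheapest edge leaving the tree is Delhi Lima (3); add Lima.
Step 6: cheapest edge leaving the tree is Delhi Paris (3); add Paris.
Step 7: cheapest edge leaving the tree is Delhi Seoul (12); add Seoul.
Vertex order: Sofia, Cairo, Tokyo, Delhi, Hanoi, Lima, Paris, Seoul. The 7th vertex is Paris.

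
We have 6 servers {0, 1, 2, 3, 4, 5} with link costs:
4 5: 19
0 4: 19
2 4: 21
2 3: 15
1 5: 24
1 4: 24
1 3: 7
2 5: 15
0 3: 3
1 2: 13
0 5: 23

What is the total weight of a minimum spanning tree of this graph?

57

Prim, starting at 3.
Step 1: frontier [0 3 3, 1 3 7, 2 3 15] → take 0 3 (3); add 0.
Step 2: frontier [0 4 19, 0 5 23, 1 3 7, 2 3 15] → take 1 3 (7); add 1.
Step 3: frontier [0 4 19, 0 5 23, 1 2 13, 1 4 24, 1 5 24, 2 3 15] → take 1 2 (13); add 2.
Step 4: frontier [0 4 19, 0 5 23, 1 4 24, 1 5 24, 2 5 15, 2 4 21] → take 2 5 (15); add 5.
Step 5: frontier [0 4 19, 1 4 24, 2 4 21, 4 5 19] → take 0 4 (19); add 4.
MST edges: 0 3, 1 3, 1 2, 2 5, 0 4; total weight 3+7+13+15+19 = 57.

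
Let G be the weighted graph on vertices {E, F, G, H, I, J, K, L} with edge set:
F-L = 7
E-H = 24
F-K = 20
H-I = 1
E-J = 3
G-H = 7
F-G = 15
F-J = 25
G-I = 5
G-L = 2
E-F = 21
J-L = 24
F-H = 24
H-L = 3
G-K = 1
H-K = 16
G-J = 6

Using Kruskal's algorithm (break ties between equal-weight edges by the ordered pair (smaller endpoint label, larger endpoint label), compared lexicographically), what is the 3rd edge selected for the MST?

G-L

Kruskal: consider edges lightest-first.
G-K (1): add — endpoints in different components.
H-I (1): add — endpoints in different components.
G-L (2): add — endpoints in different components.
E-J (3): add — endpoints in different components.
H-L (3): add — endpoints in different components.
G-I (5): skip — G and I already connected.
G-J (6): add — endpoints in different components.
F-L (7): add — endpoints in different components.
The 3rd edge added is G-L.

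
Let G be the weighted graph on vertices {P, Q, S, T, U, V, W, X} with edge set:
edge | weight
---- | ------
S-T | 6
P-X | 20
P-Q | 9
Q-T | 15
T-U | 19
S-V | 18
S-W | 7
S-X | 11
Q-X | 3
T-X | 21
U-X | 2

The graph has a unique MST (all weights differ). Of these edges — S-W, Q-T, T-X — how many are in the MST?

Kruskal's algorithm — process edges by increasing weight (ties by edge label):
U-X (2): add — endpoints in different components.
Q-X (3): add — endpoints in different components.
S-T (6): add — endpoints in different components.
S-W (7): add — endpoints in different components.
P-Q (9): add — endpoints in different components.
S-X (11): add — endpoints in different components.
Q-T (15): skip — Q and T already connected.
S-V (18): add — endpoints in different components.
MST edge set: {U-X, Q-X, S-T, S-W, P-Q, S-X, S-V}.
Of the listed edges, {S-W} are in the MST → 1.

1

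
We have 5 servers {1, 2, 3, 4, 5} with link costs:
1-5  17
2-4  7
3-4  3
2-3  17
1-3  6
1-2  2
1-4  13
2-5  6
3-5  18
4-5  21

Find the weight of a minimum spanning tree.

Sort edges by weight, then run Kruskal:
1-2 (2): add — endpoints in different components.
3-4 (3): add — endpoints in different components.
1-3 (6): add — endpoints in different components.
2-5 (6): add — endpoints in different components.
MST edges: 1-2, 3-4, 1-3, 2-5; total weight 2+3+6+6 = 17.

17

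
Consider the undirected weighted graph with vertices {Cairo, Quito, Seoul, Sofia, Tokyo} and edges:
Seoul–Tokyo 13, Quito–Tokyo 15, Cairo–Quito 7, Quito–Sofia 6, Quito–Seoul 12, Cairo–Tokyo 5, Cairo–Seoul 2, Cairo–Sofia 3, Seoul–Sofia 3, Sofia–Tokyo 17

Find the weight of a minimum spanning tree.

16

Kruskal: consider edges lightest-first.
Cairo–Seoul (2): add. Components now {Sofia} {Quito} {Cairo,Seoul} {Tokyo}
Cairo–Sofia (3): add. Components now {Cairo,Seoul,Sofia} {Quito} {Tokyo}
Seoul–Sofia (3): skip — Sofia and Seoul already connected.
Cairo–Tokyo (5): add. Components now {Cairo,Seoul,Sofia,Tokyo} {Quito}
Quito–Sofia (6): add. Components now {Cairo,Quito,Seoul,Sofia,Tokyo}
MST edges: Cairo–Seoul, Cairo–Sofia, Cairo–Tokyo, Quito–Sofia; total weight 2+3+5+6 = 16.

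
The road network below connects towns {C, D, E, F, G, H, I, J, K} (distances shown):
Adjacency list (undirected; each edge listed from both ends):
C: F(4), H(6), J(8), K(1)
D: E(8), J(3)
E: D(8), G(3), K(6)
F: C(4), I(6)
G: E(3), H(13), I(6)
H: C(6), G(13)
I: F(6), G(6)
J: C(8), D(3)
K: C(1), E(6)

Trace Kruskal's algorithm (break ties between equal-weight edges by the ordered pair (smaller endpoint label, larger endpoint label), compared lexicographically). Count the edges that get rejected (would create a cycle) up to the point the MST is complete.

Kruskal's algorithm — process edges by increasing weight (ties by edge label):
C K (1): add — endpoints in different components.
D J (3): add — endpoints in different components.
E G (3): add — endpoints in different components.
C F (4): add — endpoints in different components.
C H (6): add — endpoints in different components.
E K (6): add — endpoints in different components.
F I (6): add — endpoints in different components.
G I (6): skip — G and I already connected.
C J (8): add — endpoints in different components.
Edges rejected before the tree was complete: 1.

1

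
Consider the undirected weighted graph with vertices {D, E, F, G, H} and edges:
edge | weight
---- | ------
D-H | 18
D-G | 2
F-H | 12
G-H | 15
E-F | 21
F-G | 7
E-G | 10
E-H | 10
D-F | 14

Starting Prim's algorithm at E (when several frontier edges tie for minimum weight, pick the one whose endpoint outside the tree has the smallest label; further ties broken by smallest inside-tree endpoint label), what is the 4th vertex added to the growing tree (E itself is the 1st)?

Prim, starting at E.
Step 1: cheapest edge leaving the tree is E-G (10); add G.
Step 2: cheapest edge leaving the tree is D-G (2); add D.
Step 3: cheapest edge leaving the tree is F-G (7); add F.
Step 4: cheapest edge leaving the tree is E-H (10); add H.
Vertex order: E, G, D, F, H. The 4th vertex is F.

F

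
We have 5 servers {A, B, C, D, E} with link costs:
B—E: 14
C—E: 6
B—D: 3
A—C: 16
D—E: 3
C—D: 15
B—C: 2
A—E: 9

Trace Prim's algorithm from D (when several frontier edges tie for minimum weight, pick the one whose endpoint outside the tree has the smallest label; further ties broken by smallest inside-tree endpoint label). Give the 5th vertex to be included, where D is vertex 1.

A

Prim, starting at D.
Step 1: cheapest edge leaving the tree is B—D (3); add B.
Step 2: cheapest edge leaving the tree is B—C (2); add C.
Step 3: cheapest edge leaving the tree is D—E (3); add E.
Step 4: cheapest edge leaving the tree is A—E (9); add A.
Vertex order: D, B, C, E, A. The 5th vertex is A.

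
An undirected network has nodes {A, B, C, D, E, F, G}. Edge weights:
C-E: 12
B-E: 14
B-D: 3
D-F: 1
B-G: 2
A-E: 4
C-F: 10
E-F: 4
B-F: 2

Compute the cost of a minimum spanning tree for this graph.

Sort edges by weight, then run Kruskal:
D-F (1): add. Components now {A} {B} {C} {D,F} {E} {G}
B-F (2): add. Components now {A} {B,D,F} {C} {E} {G}
B-G (2): add. Components now {A} {B,D,F,G} {C} {E}
B-D (3): skip — B and D already connected.
A-E (4): add. Components now {A,E} {B,D,F,G} {C}
E-F (4): add. Components now {A,B,D,E,F,G} {C}
C-F (10): add. Components now {A,B,C,D,E,F,G}
MST edges: D-F, B-F, B-G, A-E, E-F, C-F; total weight 1+2+2+4+4+10 = 23.

23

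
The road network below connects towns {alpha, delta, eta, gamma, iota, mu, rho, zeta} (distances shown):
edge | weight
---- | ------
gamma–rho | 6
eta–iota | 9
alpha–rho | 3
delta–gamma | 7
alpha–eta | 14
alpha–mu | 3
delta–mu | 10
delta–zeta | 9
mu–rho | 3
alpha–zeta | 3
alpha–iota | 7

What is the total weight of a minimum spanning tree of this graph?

Kruskal's algorithm — process edges by increasing weight (ties by edge label):
alpha–mu (3): add — endpoints in different components.
alpha–rho (3): add — endpoints in different components.
alpha–zeta (3): add — endpoints in different components.
mu–rho (3): skip — rho and mu already connected.
gamma–rho (6): add — endpoints in different components.
alpha–iota (7): add — endpoints in different components.
delta–gamma (7): add — endpoints in different components.
delta–zeta (9): skip — zeta and delta already connected.
eta–iota (9): add — endpoints in different components.
MST edges: alpha–mu, alpha–rho, alpha–zeta, gamma–rho, alpha–iota, delta–gamma, eta–iota; total weight 3+3+3+6+7+7+9 = 38.

38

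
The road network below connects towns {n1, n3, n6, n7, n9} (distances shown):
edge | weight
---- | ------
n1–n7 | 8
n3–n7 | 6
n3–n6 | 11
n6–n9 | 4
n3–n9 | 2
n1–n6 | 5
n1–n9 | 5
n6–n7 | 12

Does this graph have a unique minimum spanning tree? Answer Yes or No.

Sort edges by weight, then run Kruskal:
n3–n9 (2): add — endpoints in different components.
n6–n9 (4): add — endpoints in different components.
n1–n6 (5): add — endpoints in different components.
n1–n9 (5): skip — n9 and n1 already connected.
n3–n7 (6): add — endpoints in different components.
Non-tree edge n1–n9 has weight 5, equal to the heaviest edge on its tree cycle — swapping gives another MST of the same weight. Not unique.

No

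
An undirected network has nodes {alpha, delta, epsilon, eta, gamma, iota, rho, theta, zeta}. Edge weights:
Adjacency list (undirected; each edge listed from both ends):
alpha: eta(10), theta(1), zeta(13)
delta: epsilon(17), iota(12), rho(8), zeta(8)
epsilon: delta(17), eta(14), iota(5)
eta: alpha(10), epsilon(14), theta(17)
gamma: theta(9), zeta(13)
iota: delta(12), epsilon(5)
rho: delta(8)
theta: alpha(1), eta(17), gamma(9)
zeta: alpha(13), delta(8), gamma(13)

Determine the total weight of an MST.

66

Prim, starting at rho.
Step 1: cheapest edge leaving the tree is delta rho (8); add delta.
Step 2: cheapest edge leaving the tree is delta zeta (8); add zeta.
Step 3: cheapest edge leaving the tree is delta iota (12); add iota.
Step 4: cheapest edge leaving the tree is epsilon iota (5); add epsilon.
Step 5: cheapest edge leaving the tree is alpha zeta (13); add alpha.
Step 6: cheapest edge leaving the tree is alpha theta (1); add theta.
Step 7: cheapest edge leaving the tree is gamma theta (9); add gamma.
Step 8: cheapest edge leaving the tree is alpha eta (10); add eta.
MST edges: delta rho, delta zeta, delta iota, epsilon iota, alpha zeta, alpha theta, gamma theta, alpha eta; total weight 8+8+12+5+13+1+9+10 = 66.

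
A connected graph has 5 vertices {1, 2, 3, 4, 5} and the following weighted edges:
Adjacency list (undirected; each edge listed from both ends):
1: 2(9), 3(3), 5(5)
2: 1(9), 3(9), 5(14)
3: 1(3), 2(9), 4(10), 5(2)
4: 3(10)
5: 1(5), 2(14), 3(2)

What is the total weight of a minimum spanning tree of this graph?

Grow the tree from 3 using Prim:
Step 1: cheapest edge leaving the tree is 3–5 (2); add 5.
Step 2: cheapest edge leaving the tree is 1–3 (3); add 1.
Step 3: cheapest edge leaving the tree is 1–2 (9); add 2.
Step 4: cheapest edge leaving the tree is 3–4 (10); add 4.
MST edges: 3–5, 1–3, 1–2, 3–4; total weight 2+3+9+10 = 24.

24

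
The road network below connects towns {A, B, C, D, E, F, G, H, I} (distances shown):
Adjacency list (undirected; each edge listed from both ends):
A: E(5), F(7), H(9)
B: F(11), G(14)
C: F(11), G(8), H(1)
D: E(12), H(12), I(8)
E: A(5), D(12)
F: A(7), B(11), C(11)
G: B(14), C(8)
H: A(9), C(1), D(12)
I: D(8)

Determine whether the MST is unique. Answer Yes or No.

Kruskal's algorithm — process edges by increasing weight (ties by edge label):
C-H (1): add — endpoints in different components.
A-E (5): add — endpoints in different components.
A-F (7): add — endpoints in different components.
C-G (8): add — endpoints in different components.
D-I (8): add — endpoints in different components.
A-H (9): add — endpoints in different components.
B-F (11): add — endpoints in different components.
C-F (11): skip — C and F already connected.
D-E (12): add — endpoints in different components.
Non-tree edge D-H has weight 12, equal to the heaviest edge on its tree cycle — swapping gives another MST of the same weight. Not unique.

No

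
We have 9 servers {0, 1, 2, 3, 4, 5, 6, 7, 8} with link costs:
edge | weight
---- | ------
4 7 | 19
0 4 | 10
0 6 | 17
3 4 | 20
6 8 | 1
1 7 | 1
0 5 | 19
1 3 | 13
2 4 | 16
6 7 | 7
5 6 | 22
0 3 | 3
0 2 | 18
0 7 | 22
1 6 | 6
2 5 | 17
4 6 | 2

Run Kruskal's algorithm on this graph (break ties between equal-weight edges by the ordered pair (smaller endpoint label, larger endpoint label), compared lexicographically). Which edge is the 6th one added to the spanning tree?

Kruskal: consider edges lightest-first.
1 7 (1): add — endpoints in different components.
6 8 (1): add — endpoints in different components.
4 6 (2): add — endpoints in different components.
0 3 (3): add — endpoints in different components.
1 6 (6): add — endpoints in different components.
6 7 (7): skip — 6 and 7 already connected.
0 4 (10): add — endpoints in different components.
1 3 (13): skip — 1 and 3 already connected.
2 4 (16): add — endpoints in different components.
0 6 (17): skip — 0 and 6 already connected.
2 5 (17): add — endpoints in different components.
The 6th edge added is 0 4.

0-4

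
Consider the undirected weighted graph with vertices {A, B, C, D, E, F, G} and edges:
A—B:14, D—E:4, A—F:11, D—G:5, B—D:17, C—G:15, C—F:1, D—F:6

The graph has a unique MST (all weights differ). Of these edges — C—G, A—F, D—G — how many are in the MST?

Kruskal: consider edges lightest-first.
C—F (1): add — endpoints in different components.
D—E (4): add — endpoints in different components.
D—G (5): add — endpoints in different components.
D—F (6): add — endpoints in different components.
A—F (11): add — endpoints in different components.
A—B (14): add — endpoints in different components.
MST edge set: {C—F, D—E, D—G, D—F, A—F, A—B}.
Of the listed edges, {A—F, D—G} are in the MST → 2.

2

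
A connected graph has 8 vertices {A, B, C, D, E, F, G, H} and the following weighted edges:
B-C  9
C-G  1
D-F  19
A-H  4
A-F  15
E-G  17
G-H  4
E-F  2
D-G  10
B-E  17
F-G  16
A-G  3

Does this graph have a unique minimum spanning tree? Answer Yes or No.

Kruskal: consider edges lightest-first.
C-G (1): add — endpoints in different components.
E-F (2): add — endpoints in different components.
A-G (3): add — endpoints in different components.
A-H (4): add — endpoints in different components.
G-H (4): skip — G and H already connected.
B-C (9): add — endpoints in different components.
D-G (10): add — endpoints in different components.
A-F (15): add — endpoints in different components.
Non-tree edge G-H has weight 4, equal to the heaviest edge on its tree cycle — swapping gives another MST of the same weight. Not unique.

No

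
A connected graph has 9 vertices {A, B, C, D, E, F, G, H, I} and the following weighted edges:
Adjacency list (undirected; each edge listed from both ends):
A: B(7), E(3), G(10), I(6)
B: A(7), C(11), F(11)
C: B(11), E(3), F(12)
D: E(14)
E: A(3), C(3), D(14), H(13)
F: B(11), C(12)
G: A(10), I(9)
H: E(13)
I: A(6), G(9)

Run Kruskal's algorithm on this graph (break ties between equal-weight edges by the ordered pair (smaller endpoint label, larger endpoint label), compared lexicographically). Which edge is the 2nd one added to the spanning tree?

Sort edges by weight, then run Kruskal:
A E (3): add — endpoints in different components.
C E (3): add — endpoints in different components.
A I (6): add — endpoints in different components.
A B (7): add — endpoints in different components.
G I (9): add — endpoints in different components.
A G (10): skip — A and G already connected.
B C (11): skip — B and C already connected.
B F (11): add — endpoints in different components.
C F (12): skip — C and F already connected.
E H (13): add — endpoints in different components.
D E (14): add — endpoints in different components.
The 2nd edge added is C E.

C-E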